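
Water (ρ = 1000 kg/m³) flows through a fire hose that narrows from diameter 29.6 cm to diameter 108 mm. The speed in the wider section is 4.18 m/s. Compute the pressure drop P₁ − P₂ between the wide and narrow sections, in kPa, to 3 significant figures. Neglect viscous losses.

ΔP ≈ 484 kPa

The volume flow rate is constant, so v₂ = (A₁/A₂)v₁ = (688/91.6)·4.18 = 31.4 m/s.
With no height change, Bernoulli's equation is P₁ + ½ρv₁² = P₂ + ½ρv₂².
P₁ − P₂ = ½·1000·(31.4² − 4.18²) = ½·1000·968 = 484000 Pa.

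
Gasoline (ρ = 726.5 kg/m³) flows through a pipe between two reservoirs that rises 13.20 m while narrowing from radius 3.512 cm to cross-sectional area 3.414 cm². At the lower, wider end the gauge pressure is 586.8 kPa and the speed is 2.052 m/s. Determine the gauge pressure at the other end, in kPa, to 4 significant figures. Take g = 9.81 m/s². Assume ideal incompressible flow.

P₂ ≈ 297.2 kPa

Mass conservation (A₁v₁ = A₂v₂) gives v₂ = 2.052 × 38.75/3.414 = 23.29 m/s.
Bernoulli: P₁ + ½ρv₁² + ρg h₁ = P₂ + ½ρv₂² + ρg h₂, so P₂ = P₁ + ½ρ(v₁² − v₂²) − ρg(h₂ − h₁).
P₂ = 586800 + ½·726.5·(2.052² − 23.29²) − 726.5·9.81·(+13.20) = 586800 + (-195500) − (94080) = 297200 Pa.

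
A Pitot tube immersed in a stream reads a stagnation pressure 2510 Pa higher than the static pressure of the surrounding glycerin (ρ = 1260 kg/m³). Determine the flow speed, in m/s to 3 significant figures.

Bernoulli between the free stream and the stagnation point: ½ρv² = P_stag − P_static.
v = √(2ΔP/ρ) = √(2·2510/1260) = 2.00 m/s.

v ≈ 2.00 m/s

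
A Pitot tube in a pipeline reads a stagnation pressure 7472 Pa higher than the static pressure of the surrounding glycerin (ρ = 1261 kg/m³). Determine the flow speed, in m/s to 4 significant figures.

Bernoulli between the free stream and the stagnation point: ½ρv² = P_stag − P_static.
v = √(2ΔP/ρ) = √(2·7472/1261) = 3.443 m/s.

v = 3.443 m/s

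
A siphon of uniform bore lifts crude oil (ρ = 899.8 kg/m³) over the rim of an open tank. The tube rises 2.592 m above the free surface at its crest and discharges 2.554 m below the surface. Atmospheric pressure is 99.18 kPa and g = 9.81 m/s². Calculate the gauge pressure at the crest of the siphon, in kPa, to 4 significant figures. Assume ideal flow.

P_gauge ≈ -45.42 kPa

The outlet speed comes from Torricelli: v = √(2g·2.554) = 7.079 m/s.
The bore is uniform, so the speed at the crest is the same v. Bernoulli surface→crest: P_atm = P_top + ½ρv² + ρg·h_top.
P_top = 99180 − ½·899.8·7.079² − 899.8·9.81·2.592 = 53760 Pa. So P_gauge = P_top − P_atm = -45420 Pa.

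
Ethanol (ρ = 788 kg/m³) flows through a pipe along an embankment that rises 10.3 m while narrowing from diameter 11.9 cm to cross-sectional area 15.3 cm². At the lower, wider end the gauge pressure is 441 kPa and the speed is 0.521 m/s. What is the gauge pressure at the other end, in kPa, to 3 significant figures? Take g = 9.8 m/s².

By continuity, v₂ = v₁·A₁/A₂ = 0.521·(111/15.3) = 3.79 m/s.
Applying Bernoulli between the two ends and solving for P₂: P₂ = P₁ + ½ρ(v₁² − v₂²) − ρgΔh.
P₂ = 441000 + ½·788·(0.521² − 3.79²) − 788·9.8·(+10.3) = 441000 + (-5540) − (79500) = 356000 Pa.

P₂ ≈ 356 kPa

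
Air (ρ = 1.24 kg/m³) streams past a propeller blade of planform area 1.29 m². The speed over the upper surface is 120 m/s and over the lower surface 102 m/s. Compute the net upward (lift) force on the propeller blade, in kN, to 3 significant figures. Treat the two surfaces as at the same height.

The faster flow above has the lower pressure; Bernoulli (same height) gives ΔP = ½ρ(v_up² − v_low²).
ΔP = ½·1.24·(120² − 102²) = 2480 Pa.
Lift = ΔP · A = 2480 × 1.29 = 3200 N.

F = 3.20 kN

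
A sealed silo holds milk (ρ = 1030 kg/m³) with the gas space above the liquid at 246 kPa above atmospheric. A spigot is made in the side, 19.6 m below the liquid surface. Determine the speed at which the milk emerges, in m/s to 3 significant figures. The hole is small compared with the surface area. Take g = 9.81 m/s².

Take point 1 at the surface (v₁ ≈ 0) and point 2 at the hole (at atmospheric pressure). Bernoulli: P₁ + ρg h = P_atm + ½ρv₂².
With P₁ − P_atm = 246000 Pa, v₂ = √(2gh + 2ΔP/ρ) = √(2·9.81·19.6 + 2·246000/1030) = 29.4 m/s.

v ≈ 29.4 m/s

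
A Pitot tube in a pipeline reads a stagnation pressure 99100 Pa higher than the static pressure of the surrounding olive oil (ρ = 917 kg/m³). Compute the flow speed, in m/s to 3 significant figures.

Bernoulli between the free stream and the stagnation point: ½ρv² = P_stag − P_static.
v = √(2ΔP/ρ) = √(2·99100/917) = 14.7 m/s.

v ≈ 14.7 m/s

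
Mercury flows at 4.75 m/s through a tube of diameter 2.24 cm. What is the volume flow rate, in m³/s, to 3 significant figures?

Q ≈ 0.00187 m³/s

Q = A·v = 0.000394 m² × 4.75 m/s = 0.00187 m³/s.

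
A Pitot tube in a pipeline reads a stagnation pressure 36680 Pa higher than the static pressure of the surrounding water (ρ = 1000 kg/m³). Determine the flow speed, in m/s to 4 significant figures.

Bernoulli between the free stream and the stagnation point: ½ρv² = P_stag − P_static.
v = √(2ΔP/ρ) = √(2·36680/1000) = 8.565 m/s.

v = 8.565 m/s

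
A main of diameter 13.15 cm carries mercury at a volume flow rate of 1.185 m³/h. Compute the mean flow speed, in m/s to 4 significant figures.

Q = 1.185 m³/h = 0.0003292 m³/s.
v = Q/A = 0.0003292 / 0.01358 = 0.02424 m/s.

v = 0.02424 m/s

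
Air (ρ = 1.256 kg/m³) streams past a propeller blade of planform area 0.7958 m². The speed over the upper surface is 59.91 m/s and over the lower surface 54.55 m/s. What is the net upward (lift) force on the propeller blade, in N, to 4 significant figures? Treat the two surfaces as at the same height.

F ≈ 306.6 N

From P + ½ρv² = const at equal height, P_low − P_up = ½ρ(v_up² − v_low²).
ΔP = ½·1.256·(59.91² − 54.55²) = 385.3 Pa.
Lift = ΔP · A = 385.3 × 0.7958 = 306.6 N.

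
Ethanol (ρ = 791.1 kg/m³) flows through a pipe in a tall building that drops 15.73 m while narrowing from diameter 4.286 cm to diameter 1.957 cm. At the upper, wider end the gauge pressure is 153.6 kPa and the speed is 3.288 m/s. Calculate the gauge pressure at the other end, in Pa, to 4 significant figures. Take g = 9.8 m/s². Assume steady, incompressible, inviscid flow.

By continuity, v₂ = v₁·A₁/A₂ = 3.288·(14.43/3.008) = 15.77 m/s.
Applying Bernoulli between the two ends and solving for P₂: P₂ = P₁ + ½ρ(v₁² − v₂²) − ρgΔh.
P₂ = 153600 + ½·791.1·(3.288² − 15.77²) − 791.1·9.8·(−15.73) = 153600 + (-94100) − (-122000) = 181400 Pa.

P₂ = 181400 Pa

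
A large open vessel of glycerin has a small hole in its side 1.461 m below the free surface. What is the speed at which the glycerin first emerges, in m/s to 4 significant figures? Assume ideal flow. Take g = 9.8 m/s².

Torricelli's result v = √(2gh) gives v = √(2·9.8·1.461) = 5.351 m/s.

5.351 m/s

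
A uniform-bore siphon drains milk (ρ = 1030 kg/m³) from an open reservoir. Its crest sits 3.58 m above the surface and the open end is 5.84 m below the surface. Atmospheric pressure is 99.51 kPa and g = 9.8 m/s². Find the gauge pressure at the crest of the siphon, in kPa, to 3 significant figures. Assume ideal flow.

The outlet speed comes from Torricelli: v = √(2g·5.84) = 10.7 m/s.
With constant cross-section the crest speed equals v; applying Bernoulli from the surface up to the crest, P_top = P_atm − ½ρv² − ρg·h_top.
P_top = 99510 − ½·1030·10.7² − 1030·9.8·3.58 = 4420 Pa. So P_gauge = P_top − P_atm = -95100 Pa.

P_gauge = -95.1 kPa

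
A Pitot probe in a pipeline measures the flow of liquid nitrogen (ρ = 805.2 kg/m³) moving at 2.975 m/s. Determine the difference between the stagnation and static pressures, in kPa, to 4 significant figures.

ΔP ≈ 3.563 kPa

The dynamic pressure equals the rise in static pressure at the stagnation point: ΔP = ½ρv².
ΔP = ½·805.2·2.975² = 3563 Pa.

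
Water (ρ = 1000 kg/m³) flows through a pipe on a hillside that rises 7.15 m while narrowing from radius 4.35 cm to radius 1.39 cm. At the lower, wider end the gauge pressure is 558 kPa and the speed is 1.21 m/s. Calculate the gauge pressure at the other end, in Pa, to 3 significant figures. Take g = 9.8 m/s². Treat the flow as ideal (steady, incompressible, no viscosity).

The volume flow rate is constant, so v₂ = (A₁/A₂)v₁ = (59.4/6.07)·1.21 = 11.9 m/s.
Energy conservation along the streamline gives P₂ = P₁ − ½ρ(v₂² − v₁²) − ρg(h₂ − h₁).
P₂ = 558000 + ½·1000·(1.21² − 11.9²) − 1000·9.8·(+7.15) = 558000 + (-69500) − (70100) = 418000 Pa.

418000 Pa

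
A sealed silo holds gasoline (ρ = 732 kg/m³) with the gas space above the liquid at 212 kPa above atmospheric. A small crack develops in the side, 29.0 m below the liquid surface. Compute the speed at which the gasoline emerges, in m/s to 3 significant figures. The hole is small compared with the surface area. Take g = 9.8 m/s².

v ≈ 33.9 m/s

Take point 1 at the surface (v₁ ≈ 0) and point 2 at the hole (at atmospheric pressure). Bernoulli: P₁ + ρg h = P_atm + ½ρv₂².
With P₁ − P_atm = 212000 Pa, v₂ = √(2gh + 2ΔP/ρ) = √(2·9.8·29.0 + 2·212000/732) = 33.9 m/s.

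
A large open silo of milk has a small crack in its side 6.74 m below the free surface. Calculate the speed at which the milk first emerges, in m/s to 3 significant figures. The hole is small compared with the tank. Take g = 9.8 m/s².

The surface is effectively still and both ends are open, so ½v² = gh and v = √(2·9.8·6.74) = 11.5 m/s.

v ≈ 11.5 m/s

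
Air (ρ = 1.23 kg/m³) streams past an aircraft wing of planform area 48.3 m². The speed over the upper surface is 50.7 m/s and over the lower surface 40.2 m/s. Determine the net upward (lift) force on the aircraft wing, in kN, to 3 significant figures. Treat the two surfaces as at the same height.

With equal heights on the two surfaces, Bernoulli gives P_lower − P_upper = ½ρ(v_upper² − v_lower²).
ΔP = ½·1.23·(50.7² − 40.2²) = 587 Pa.
Lift = ΔP · A = 587 × 48.3 = 28400 N.

F ≈ 28.4 kN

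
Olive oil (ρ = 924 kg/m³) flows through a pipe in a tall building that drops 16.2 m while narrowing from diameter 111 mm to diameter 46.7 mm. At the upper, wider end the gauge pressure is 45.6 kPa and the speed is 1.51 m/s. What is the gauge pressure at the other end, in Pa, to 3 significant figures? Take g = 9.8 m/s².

By continuity, v₂ = v₁·A₁/A₂ = 1.51·(96.8/17.1) = 8.53 m/s.
Bernoulli: P₁ + ½ρv₁² + ρg h₁ = P₂ + ½ρv₂² + ρg h₂, so P₂ = P₁ + ½ρ(v₁² − v₂²) − ρg(h₂ − h₁).
P₂ = 45600 + ½·924·(1.51² − 8.53²) − 924·9.8·(−16.2) = 45600 + (-32600) − (-147000) = 160000 Pa.

P₂ ≈ 160000 Pa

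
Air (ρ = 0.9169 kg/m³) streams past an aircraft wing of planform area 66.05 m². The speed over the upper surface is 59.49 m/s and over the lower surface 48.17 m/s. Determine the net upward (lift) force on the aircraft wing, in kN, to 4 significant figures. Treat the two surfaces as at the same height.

F ≈ 36.90 kN

From P + ½ρv² = const at equal height, P_low − P_up = ½ρ(v_up² − v_low²).
ΔP = ½·0.9169·(59.49² − 48.17²) = 558.7 Pa.
Lift = ΔP · A = 558.7 × 66.05 = 36900 N.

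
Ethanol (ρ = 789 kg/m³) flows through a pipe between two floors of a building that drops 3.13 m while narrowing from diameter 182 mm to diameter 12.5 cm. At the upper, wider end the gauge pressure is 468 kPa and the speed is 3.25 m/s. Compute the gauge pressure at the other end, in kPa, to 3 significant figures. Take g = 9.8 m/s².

478 kPa

Continuity gives A₁v₁ = A₂v₂, so v₂ = (260 cm²)/(123 cm²) × 3.25 m/s = 6.89 m/s.
Applying Bernoulli between the two ends and solving for P₂: P₂ = P₁ + ½ρ(v₁² − v₂²) − ρgΔh.
P₂ = 468000 + ½·789·(3.25² − 6.89²) − 789·9.8·(−3.13) = 468000 + (-14600) − (-24200) = 478000 Pa.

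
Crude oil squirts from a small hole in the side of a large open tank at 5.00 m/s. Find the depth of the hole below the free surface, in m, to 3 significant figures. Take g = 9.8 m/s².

h ≈ 1.28 m

Inverting v = √(2gh) gives h = v² / 2g.
h = 5.00²/(2·9.8) = 25.0/19.60 = 1.28 m.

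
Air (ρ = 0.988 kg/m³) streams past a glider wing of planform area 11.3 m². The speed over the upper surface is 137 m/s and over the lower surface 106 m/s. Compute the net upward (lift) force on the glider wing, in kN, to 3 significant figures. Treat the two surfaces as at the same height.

The faster flow above has the lower pressure; Bernoulli (same height) gives ΔP = ½ρ(v_up² − v_low²).
ΔP = ½·0.988·(137² − 106²) = 3720 Pa.
Lift = ΔP · A = 3720 × 11.3 = 42100 N.

F ≈ 42.1 kN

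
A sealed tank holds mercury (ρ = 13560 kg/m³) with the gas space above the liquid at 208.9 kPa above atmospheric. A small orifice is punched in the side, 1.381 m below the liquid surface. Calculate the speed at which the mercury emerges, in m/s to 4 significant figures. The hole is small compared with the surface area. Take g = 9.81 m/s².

v ≈ 7.610 m/s

Take point 1 at the surface (v₁ ≈ 0) and point 2 at the hole (at atmospheric pressure). Bernoulli: P₁ + ρg h = P_atm + ½ρv₂².
With P₁ − P_atm = 208900 Pa, v₂ = √(2gh + 2ΔP/ρ) = √(2·9.81·1.381 + 2·208900/13560) = 7.610 m/s.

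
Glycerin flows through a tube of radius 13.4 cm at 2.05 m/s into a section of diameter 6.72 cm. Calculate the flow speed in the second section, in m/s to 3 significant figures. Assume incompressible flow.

v₂ ≈ 32.6 m/s

Mass conservation (A₁v₁ = A₂v₂) gives v₂ = 2.05 × 564/35.5 = 32.6 m/s.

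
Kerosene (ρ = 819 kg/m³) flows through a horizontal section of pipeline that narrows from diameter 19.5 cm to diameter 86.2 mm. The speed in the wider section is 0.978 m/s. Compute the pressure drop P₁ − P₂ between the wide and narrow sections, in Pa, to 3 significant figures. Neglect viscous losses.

The volume flow rate is constant, so v₂ = (A₁/A₂)v₁ = (299/58.4)·0.978 = 5.00 m/s.
Bernoulli (h₁ = h₂): P₁ − P₂ = ½ρ(v₂² − v₁²).
P₁ − P₂ = ½·819·(5.00² − 0.978²) = ½·819·24.1 = 9870 Pa.

ΔP = 9870 Pa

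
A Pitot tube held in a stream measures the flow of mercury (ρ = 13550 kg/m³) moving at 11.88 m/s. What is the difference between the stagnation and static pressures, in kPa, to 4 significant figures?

ΔP ≈ 956.2 kPa

At the stagnation point the flow is brought to rest, so Bernoulli gives P_stag − P_static = ½ρv².
ΔP = ½·13550·11.88² = 956200 Pa.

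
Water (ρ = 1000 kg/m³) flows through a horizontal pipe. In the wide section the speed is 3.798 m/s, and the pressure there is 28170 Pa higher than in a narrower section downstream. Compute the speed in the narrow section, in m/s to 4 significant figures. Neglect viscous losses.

Horizontal Bernoulli: P₁ + ½ρv₁² = P₂ + ½ρv₂², so v₂² = v₁² + 2(P₁ − P₂)/ρ.
v₂ = √(3.798² + 2·28170/1000) = √(14.42 + 56.34) = 8.412 m/s.

v₂ = 8.412 m/s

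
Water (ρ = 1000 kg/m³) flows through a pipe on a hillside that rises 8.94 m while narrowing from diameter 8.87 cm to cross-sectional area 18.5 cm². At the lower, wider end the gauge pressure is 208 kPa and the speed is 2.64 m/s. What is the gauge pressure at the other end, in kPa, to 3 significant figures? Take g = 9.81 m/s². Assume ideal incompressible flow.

The volume flow rate is constant, so v₂ = (A₁/A₂)v₁ = (61.8/18.5)·2.64 = 8.82 m/s.
Applying Bernoulli between the two ends and solving for P₂: P₂ = P₁ + ½ρ(v₁² − v₂²) − ρgΔh.
P₂ = 208000 + ½·1000·(2.64² − 8.82²) − 1000·9.81·(+8.94) = 208000 + (-35400) − (87700) = 84900 Pa.

P₂ ≈ 84.9 kPa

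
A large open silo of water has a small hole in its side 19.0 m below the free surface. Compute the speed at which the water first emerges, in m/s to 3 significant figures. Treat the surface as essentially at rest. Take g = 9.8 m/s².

v = 19.3 m/s

With the surface at rest and both surface and jet at atmospheric pressure, Bernoulli gives ρg h = ½ρv², so v = √(2gh) = √(2·9.8·19.0) = 19.3 m/s.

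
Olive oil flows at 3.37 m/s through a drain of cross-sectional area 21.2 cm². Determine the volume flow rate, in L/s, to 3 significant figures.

7.14 L/s

Q = A·v = 0.00212 m² × 3.37 m/s = 0.00714 m³/s.
Converting: 0.00714 m³/s × 1000 = 7.14 L/s.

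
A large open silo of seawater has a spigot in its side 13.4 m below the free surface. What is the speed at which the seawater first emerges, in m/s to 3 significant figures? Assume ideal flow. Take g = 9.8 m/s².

16.2 m/s

Torricelli's result v = √(2gh) gives v = √(2·9.8·13.4) = 16.2 m/s.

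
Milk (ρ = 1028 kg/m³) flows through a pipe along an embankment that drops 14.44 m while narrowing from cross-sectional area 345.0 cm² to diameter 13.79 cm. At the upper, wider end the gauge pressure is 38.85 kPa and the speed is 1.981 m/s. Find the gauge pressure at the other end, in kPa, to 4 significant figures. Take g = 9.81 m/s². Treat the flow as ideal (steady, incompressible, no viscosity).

Continuity gives A₁v₁ = A₂v₂, so v₂ = (345.0 cm²)/(149.4 cm²) × 1.981 m/s = 4.576 m/s.
Energy conservation along the streamline gives P₂ = P₁ − ½ρ(v₂² − v₁²) − ρg(h₂ − h₁).
P₂ = 38850 + ½·1028·(1.981² − 4.576²) − 1028·9.81·(−14.44) = 38850 + (-8746) − (-145600) = 175700 Pa.

P₂ ≈ 175.7 kPa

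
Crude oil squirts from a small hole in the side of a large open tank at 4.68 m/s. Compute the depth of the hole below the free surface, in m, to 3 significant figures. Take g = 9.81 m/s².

Torricelli: v = √(2gh), so h = v²/(2g).
h = 4.68²/(2·9.81) = 21.9/19.62 = 1.12 m.

h = 1.12 m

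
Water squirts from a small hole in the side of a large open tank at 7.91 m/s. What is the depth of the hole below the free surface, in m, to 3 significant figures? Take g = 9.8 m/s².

Inverting v = √(2gh) gives h = v² / 2g.
h = 7.91²/(2·9.8) = 62.6/19.60 = 3.19 m.

h ≈ 3.19 m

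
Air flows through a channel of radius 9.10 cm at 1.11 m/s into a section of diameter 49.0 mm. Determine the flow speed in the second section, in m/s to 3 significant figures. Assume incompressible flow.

v₂ ≈ 15.3 m/s

Continuity gives A₁v₁ = A₂v₂, so v₂ = (260 cm²)/(18.9 cm²) × 1.11 m/s = 15.3 m/s.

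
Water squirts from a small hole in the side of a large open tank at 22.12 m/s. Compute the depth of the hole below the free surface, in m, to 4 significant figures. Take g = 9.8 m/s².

h = 24.96 m

Inverting v = √(2gh) gives h = v² / 2g.
h = 22.12²/(2·9.8) = 489.3/19.60 = 24.96 m.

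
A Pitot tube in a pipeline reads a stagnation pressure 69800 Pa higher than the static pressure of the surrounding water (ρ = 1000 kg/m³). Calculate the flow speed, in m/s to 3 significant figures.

Bernoulli between the free stream and the stagnation point: ½ρv² = P_stag − P_static.
v = √(2ΔP/ρ) = √(2·69800/1000) = 11.8 m/s.

11.8 m/s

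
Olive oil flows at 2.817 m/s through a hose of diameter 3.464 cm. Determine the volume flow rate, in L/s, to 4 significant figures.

Q = A·v = 0.0009424 m² × 2.817 m/s = 0.002655 m³/s.
Converting: 0.002655 m³/s × 1000 = 2.655 L/s.

2.655 L/s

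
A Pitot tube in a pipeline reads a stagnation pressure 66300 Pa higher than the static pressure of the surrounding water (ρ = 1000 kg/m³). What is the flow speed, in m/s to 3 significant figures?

v ≈ 11.5 m/s

The dynamic pressure equals the rise in static pressure at the stagnation point: ΔP = ½ρv².
v = √(2ΔP/ρ) = √(2·66300/1000) = 11.5 m/s.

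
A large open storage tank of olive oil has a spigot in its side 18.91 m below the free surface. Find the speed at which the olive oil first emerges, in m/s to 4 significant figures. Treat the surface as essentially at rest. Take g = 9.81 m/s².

Torricelli's result v = √(2gh) gives v = √(2·9.81·18.91) = 19.26 m/s.

v ≈ 19.26 m/s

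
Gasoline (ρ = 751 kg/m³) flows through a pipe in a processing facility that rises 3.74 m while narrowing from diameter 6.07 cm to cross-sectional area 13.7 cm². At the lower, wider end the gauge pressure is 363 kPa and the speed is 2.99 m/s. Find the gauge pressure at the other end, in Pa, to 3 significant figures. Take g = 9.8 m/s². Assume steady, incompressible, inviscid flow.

P₂ ≈ 324000 Pa

Mass conservation (A₁v₁ = A₂v₂) gives v₂ = 2.99 × 28.9/13.7 = 6.32 m/s.
Energy conservation along the streamline gives P₂ = P₁ − ½ρ(v₂² − v₁²) − ρg(h₂ − h₁).
P₂ = 363000 + ½·751·(2.99² − 6.32²) − 751·9.8·(+3.74) = 363000 + (-11600) − (27500) = 324000 Pa.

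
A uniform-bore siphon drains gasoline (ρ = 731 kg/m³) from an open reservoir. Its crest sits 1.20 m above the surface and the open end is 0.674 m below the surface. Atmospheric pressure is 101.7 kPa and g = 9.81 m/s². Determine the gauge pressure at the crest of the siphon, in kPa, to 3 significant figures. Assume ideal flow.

-13.4 kPa

Bernoulli surface→outlet gives ½v² = g·h_out, so v = √(2·9.81·0.674) = 3.64 m/s.
The bore is uniform, so the speed at the crest is the same v. Bernoulli surface→crest: P_atm = P_top + ½ρv² + ρg·h_top.
P_top = 101700 − ½·731·3.64² − 731·9.81·1.20 = 88300 Pa. So P_gauge = P_top − P_atm = -13400 Pa.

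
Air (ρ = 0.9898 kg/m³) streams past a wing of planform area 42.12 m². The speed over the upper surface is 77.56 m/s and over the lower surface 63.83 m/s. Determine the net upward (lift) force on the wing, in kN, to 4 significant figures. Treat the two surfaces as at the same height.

With equal heights on the two surfaces, Bernoulli gives P_lower − P_upper = ½ρ(v_upper² − v_lower²).
ΔP = ½·0.9898·(77.56² − 63.83²) = 960.7 Pa.
Lift = ΔP · A = 960.7 × 42.12 = 40470 N.

F ≈ 40.47 kN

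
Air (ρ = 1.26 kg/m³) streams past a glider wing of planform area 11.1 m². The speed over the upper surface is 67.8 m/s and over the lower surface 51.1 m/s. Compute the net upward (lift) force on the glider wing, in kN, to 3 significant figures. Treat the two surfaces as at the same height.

F ≈ 13.9 kN

With equal heights on the two surfaces, Bernoulli gives P_lower − P_upper = ½ρ(v_upper² − v_lower²).
ΔP = ½·1.26·(67.8² − 51.1²) = 1250 Pa.
Lift = ΔP · A = 1250 × 11.1 = 13900 N.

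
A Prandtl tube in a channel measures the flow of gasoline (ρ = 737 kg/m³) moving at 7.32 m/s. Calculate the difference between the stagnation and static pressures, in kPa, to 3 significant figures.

At the stagnation point the flow is brought to rest, so Bernoulli gives P_stag − P_static = ½ρv².
ΔP = ½·737·7.32² = 19700 Pa.

19.7 kPa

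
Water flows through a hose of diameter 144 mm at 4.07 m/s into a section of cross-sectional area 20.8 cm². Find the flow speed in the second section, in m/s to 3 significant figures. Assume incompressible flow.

31.9 m/s

By continuity, v₂ = v₁·A₁/A₂ = 4.07·(163/20.8) = 31.9 m/s.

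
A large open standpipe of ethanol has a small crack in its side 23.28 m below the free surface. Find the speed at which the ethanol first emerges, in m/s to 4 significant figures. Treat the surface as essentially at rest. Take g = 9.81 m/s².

v = 21.37 m/s

With the surface at rest and both surface and jet at atmospheric pressure, Bernoulli gives ρg h = ½ρv², so v = √(2gh) = √(2·9.81·23.28) = 21.37 m/s.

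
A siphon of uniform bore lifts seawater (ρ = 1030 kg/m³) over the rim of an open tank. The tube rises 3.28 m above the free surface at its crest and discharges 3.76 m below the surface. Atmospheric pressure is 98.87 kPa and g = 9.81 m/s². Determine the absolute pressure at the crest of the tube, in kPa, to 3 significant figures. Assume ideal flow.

P_top ≈ 27.7 kPa

The outlet speed comes from Torricelli: v = √(2g·3.76) = 8.59 m/s.
The bore is uniform, so the speed at the crest is the same v. Bernoulli surface→crest: P_atm = P_top + ½ρv² + ρg·h_top.
P_top = 98870 − ½·1030·8.59² − 1030·9.81·3.28 = 27700 Pa.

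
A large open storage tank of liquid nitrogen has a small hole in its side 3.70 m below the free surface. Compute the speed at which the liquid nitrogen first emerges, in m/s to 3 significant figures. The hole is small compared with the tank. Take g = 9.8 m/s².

v = 8.52 m/s

The surface is effectively still and both ends are open, so ½v² = gh and v = √(2·9.8·3.70) = 8.52 m/s.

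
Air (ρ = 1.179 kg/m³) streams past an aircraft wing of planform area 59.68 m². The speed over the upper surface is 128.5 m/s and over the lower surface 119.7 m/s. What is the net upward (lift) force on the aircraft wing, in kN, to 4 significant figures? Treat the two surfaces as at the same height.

76.84 kN

With equal heights on the two surfaces, Bernoulli gives P_lower − P_upper = ½ρ(v_upper² − v_lower²).
ΔP = ½·1.179·(128.5² − 119.7²) = 1288 Pa.
Lift = ΔP · A = 1288 × 59.68 = 76840 N.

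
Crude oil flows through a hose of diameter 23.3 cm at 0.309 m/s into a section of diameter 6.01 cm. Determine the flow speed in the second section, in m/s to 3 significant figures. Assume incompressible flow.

The volume flow rate is constant, so v₂ = (A₁/A₂)v₁ = (426/28.4)·0.309 = 4.64 m/s.

v₂ ≈ 4.64 m/s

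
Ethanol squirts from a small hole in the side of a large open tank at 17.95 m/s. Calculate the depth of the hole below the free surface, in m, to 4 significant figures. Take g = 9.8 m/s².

h ≈ 16.44 m

Torricelli: v = √(2gh), so h = v²/(2g).
h = 17.95²/(2·9.8) = 322.2/19.60 = 16.44 m.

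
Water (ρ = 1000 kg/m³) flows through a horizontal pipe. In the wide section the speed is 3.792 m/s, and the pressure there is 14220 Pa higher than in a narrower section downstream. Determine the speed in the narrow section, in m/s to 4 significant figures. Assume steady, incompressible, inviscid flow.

Horizontal Bernoulli: P₁ + ½ρv₁² = P₂ + ½ρv₂², so v₂² = v₁² + 2(P₁ − P₂)/ρ.
v₂ = √(3.792² + 2·14220/1000) = √(14.38 + 28.44) = 6.544 m/s.

v₂ = 6.544 m/s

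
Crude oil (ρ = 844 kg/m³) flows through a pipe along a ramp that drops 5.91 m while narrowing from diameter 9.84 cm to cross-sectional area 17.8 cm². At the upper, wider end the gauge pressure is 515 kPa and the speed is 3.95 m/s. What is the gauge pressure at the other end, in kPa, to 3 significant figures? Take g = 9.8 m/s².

Mass conservation (A₁v₁ = A₂v₂) gives v₂ = 3.95 × 76.0/17.8 = 16.9 m/s.
Bernoulli: P₁ + ½ρv₁² + ρg h₁ = P₂ + ½ρv₂² + ρg h₂, so P₂ = P₁ + ½ρ(v₁² − v₂²) − ρg(h₂ − h₁).
P₂ = 515000 + ½·844·(3.95² − 16.9²) − 844·9.8·(−5.91) = 515000 + (-114000) − (-48900) = 450000 Pa.

P₂ ≈ 450 kPa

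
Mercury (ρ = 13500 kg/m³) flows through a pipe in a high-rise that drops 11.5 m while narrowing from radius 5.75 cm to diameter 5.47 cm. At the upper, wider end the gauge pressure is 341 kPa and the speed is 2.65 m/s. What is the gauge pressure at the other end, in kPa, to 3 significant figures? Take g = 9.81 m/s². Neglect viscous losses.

By continuity, v₂ = v₁·A₁/A₂ = 2.65·(104/23.5) = 11.7 m/s.
Applying Bernoulli between the two ends and solving for P₂: P₂ = P₁ + ½ρ(v₁² − v₂²) − ρgΔh.
P₂ = 341000 + ½·13500·(2.65² − 11.7²) − 13500·9.81·(−11.5) = 341000 + (-879000) − (-1520000) = 985000 Pa.

P₂ = 985 kPa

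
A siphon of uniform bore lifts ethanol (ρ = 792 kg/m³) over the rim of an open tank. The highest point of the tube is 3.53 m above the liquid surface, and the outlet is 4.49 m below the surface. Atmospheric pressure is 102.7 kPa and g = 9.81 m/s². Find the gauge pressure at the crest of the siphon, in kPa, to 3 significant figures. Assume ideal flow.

P_gauge ≈ -62.3 kPa

From the surface to the outlet (both open to atmosphere, surface at rest): v = √(2g·h_out) = √(2·9.81·4.49) = 9.39 m/s.
Continuity keeps v the same throughout the tube; from surface to crest, P_atm + 0 = P_top + ½ρv² + ρg·h_top.
P_top = 102700 − ½·792·9.39² − 792·9.81·3.53 = 40400 Pa. So P_gauge = P_top − P_atm = -62300 Pa.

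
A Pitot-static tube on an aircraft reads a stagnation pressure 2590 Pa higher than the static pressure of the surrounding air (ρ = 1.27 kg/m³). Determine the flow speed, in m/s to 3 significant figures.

v ≈ 63.9 m/s

At the stagnation point the flow is brought to rest, so Bernoulli gives P_stag − P_static = ½ρv².
v = √(2ΔP/ρ) = √(2·2590/1.27) = 63.9 m/s.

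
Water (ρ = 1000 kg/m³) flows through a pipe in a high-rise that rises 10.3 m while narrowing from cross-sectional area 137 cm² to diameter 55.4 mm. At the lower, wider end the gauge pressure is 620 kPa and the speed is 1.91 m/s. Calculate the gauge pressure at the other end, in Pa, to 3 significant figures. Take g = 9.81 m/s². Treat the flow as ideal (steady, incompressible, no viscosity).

Continuity gives A₁v₁ = A₂v₂, so v₂ = (137 cm²)/(24.1 cm²) × 1.91 m/s = 10.9 m/s.
Applying Bernoulli between the two ends and solving for P₂: P₂ = P₁ + ½ρ(v₁² − v₂²) − ρgΔh.
P₂ = 620000 + ½·1000·(1.91² − 10.9²) − 1000·9.81·(+10.3) = 620000 + (-57100) − (101000) = 462000 Pa.

P₂ ≈ 462000 Pa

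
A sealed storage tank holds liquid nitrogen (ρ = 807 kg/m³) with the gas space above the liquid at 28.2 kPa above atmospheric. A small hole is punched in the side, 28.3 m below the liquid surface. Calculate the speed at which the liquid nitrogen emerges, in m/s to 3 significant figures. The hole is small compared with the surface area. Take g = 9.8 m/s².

25.0 m/s

Take point 1 at the surface (v₁ ≈ 0) and point 2 at the hole (at atmospheric pressure). Bernoulli: P₁ + ρg h = P_atm + ½ρv₂².
With P₁ − P_atm = 28200 Pa, v₂ = √(2gh + 2ΔP/ρ) = √(2·9.8·28.3 + 2·28200/807) = 25.0 m/s.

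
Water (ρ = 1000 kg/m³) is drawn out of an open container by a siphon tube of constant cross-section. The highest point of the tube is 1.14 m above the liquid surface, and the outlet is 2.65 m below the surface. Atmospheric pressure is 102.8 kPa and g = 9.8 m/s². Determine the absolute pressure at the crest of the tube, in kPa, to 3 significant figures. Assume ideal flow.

65.7 kPa

Bernoulli surface→outlet gives ½v² = g·h_out, so v = √(2·9.8·2.65) = 7.21 m/s.
With constant cross-section the crest speed equals v; applying Bernoulli from the surface up to the crest, P_top = P_atm − ½ρv² − ρg·h_top.
P_top = 102800 − ½·1000·7.21² − 1000·9.8·1.14 = 65700 Pa.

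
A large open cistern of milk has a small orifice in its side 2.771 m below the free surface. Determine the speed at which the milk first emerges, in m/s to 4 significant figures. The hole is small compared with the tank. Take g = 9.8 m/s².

Bernoulli from surface to hole (P equal, v_surface ≈ 0): v = √(2gh) = √(2×9.8×2.771) = 7.370 m/s.

7.370 m/s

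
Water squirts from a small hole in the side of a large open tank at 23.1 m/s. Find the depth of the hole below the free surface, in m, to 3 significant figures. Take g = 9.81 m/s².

For a small hole in a large open tank, ½v² = gh, giving h = v²/(2g).
h = 23.1²/(2·9.81) = 534/19.62 = 27.2 m.

27.2 m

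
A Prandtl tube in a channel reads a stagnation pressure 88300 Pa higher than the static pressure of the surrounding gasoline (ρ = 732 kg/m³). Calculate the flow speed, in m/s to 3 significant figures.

At the stagnation point the flow is brought to rest, so Bernoulli gives P_stag − P_static = ½ρv².
v = √(2ΔP/ρ) = √(2·88300/732) = 15.5 m/s.

v ≈ 15.5 m/s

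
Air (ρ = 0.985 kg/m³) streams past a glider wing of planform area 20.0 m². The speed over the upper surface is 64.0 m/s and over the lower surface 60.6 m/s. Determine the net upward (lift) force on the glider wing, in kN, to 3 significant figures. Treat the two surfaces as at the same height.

F = 4.17 kN

The faster flow above has the lower pressure; Bernoulli (same height) gives ΔP = ½ρ(v_up² − v_low²).
ΔP = ½·0.985·(64.0² − 60.6²) = 209 Pa.
Lift = ΔP · A = 209 × 20.0 = 4170 N.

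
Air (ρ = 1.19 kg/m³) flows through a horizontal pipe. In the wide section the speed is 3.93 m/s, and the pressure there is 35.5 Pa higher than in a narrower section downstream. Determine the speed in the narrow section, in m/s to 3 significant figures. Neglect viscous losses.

8.67 m/s

With h₁ = h₂, rearranging Bernoulli gives v₂ = √(v₁² + 2ΔP/ρ).
v₂ = √(3.93² + 2·35.5/1.19) = √(15.4 + 59.7) = 8.67 m/s.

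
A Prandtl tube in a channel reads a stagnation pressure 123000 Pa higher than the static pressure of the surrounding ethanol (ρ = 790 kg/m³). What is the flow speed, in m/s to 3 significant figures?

At the stagnation point the flow is brought to rest, so Bernoulli gives P_stag − P_static = ½ρv².
v = √(2ΔP/ρ) = √(2·123000/790) = 17.6 m/s.

v = 17.6 m/s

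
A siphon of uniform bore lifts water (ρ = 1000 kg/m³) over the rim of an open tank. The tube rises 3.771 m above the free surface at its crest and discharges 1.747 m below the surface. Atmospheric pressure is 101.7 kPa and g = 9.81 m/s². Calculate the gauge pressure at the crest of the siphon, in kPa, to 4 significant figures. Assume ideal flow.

P_gauge = -54.13 kPa

From the surface to the outlet (both open to atmosphere, surface at rest): v = √(2g·h_out) = √(2·9.81·1.747) = 5.855 m/s.
With constant cross-section the crest speed equals v; applying Bernoulli from the surface up to the crest, P_top = P_atm − ½ρv² − ρg·h_top.
P_top = 101700 − ½·1000·5.855² − 1000·9.81·3.771 = 47570 Pa. So P_gauge = P_top − P_atm = -54130 Pa.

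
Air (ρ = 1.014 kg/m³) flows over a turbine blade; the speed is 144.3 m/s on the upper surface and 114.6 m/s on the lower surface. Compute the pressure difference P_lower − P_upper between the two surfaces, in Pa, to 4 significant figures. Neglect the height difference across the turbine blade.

ΔP ≈ 3898 Pa

The pressure is lower where the speed is higher: ΔP = ½ρ(v_up² − v_low²).
ΔP = ½·1.014·(144.3² − 114.6²) = 3898 Pa.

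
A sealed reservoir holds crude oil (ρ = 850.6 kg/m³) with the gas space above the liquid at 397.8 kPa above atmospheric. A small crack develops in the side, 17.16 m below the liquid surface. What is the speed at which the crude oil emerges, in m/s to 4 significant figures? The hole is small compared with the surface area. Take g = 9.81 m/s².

Take point 1 at the surface (v₁ ≈ 0) and point 2 at the hole (at atmospheric pressure). Bernoulli: P₁ + ρg h = P_atm + ½ρv₂².
With P₁ − P_atm = 397800 Pa, v₂ = √(2gh + 2ΔP/ρ) = √(2·9.81·17.16 + 2·397800/850.6) = 35.67 m/s.

v ≈ 35.67 m/s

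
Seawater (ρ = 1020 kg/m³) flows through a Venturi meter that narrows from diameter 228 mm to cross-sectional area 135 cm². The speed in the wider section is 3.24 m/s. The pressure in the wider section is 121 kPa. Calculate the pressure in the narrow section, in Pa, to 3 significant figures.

Mass conservation (A₁v₁ = A₂v₂) gives v₂ = 3.24 × 408/135 = 9.80 m/s.
Along the horizontal streamline, P + ½ρv² is constant.
P₂ = P₁ − ½ρ(v₂² − v₁²) = 121000 − ½·1020·(9.80² − 3.24²) = 121000 − 43600 = 77400 Pa.

P₂ = 77400 Pa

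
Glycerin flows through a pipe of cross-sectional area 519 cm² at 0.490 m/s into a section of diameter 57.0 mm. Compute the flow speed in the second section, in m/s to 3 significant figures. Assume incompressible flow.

9.97 m/s

Mass conservation (A₁v₁ = A₂v₂) gives v₂ = 0.490 × 519/25.5 = 9.97 m/s.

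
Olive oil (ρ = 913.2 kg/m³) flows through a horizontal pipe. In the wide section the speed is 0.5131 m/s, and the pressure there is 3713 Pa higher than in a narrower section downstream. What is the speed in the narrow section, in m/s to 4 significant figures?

Horizontal Bernoulli: P₁ + ½ρv₁² = P₂ + ½ρv₂², so v₂² = v₁² + 2(P₁ − P₂)/ρ.
v₂ = √(0.5131² + 2·3713/913.2) = √(0.2633 + 8.132) = 2.897 m/s.

2.897 m/s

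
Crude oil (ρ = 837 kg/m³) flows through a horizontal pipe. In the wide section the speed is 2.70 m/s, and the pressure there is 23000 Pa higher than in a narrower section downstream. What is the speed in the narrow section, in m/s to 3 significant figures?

v₂ = 7.89 m/s

Horizontal Bernoulli: P₁ + ½ρv₁² = P₂ + ½ρv₂², so v₂² = v₁² + 2(P₁ − P₂)/ρ.
v₂ = √(2.70² + 2·23000/837) = √(7.29 + 55.0) = 7.89 m/s.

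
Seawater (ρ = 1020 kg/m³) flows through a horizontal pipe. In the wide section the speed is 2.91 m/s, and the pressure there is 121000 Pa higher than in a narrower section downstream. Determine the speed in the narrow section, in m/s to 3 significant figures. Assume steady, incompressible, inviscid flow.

Horizontal Bernoulli: P₁ + ½ρv₁² = P₂ + ½ρv₂², so v₂² = v₁² + 2(P₁ − P₂)/ρ.
v₂ = √(2.91² + 2·121000/1020) = √(8.47 + 237) = 15.7 m/s.

v₂ = 15.7 m/s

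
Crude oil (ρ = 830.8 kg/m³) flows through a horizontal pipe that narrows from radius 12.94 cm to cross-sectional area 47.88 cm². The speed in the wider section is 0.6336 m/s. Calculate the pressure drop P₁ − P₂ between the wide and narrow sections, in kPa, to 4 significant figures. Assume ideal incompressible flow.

ΔP ≈ 19.96 kPa

By continuity, v₂ = v₁·A₁/A₂ = 0.6336·(526.0/47.88) = 6.961 m/s.
The pipe is horizontal, so Bernoulli reduces to P₁ + ½ρv₁² = P₂ + ½ρv₂².
P₁ − P₂ = ½·830.8·(6.961² − 0.6336²) = ½·830.8·48.06 = 19960 Pa.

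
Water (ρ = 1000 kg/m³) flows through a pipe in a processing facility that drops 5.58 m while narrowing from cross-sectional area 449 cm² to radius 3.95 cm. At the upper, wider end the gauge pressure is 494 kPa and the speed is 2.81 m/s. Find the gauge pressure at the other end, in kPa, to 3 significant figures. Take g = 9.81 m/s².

The volume flow rate is constant, so v₂ = (A₁/A₂)v₁ = (449/49.0)·2.81 = 25.7 m/s.
Energy conservation along the streamline gives P₂ = P₁ − ½ρ(v₂² − v₁²) − ρg(h₂ − h₁).
P₂ = 494000 + ½·1000·(2.81² − 25.7²) − 1000·9.81·(−5.58) = 494000 + (-327000) − (-54700) = 221000 Pa.

P₂ ≈ 221 kPa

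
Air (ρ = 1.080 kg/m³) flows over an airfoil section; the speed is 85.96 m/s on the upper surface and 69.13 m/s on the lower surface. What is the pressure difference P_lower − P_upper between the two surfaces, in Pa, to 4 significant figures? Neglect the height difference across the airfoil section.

Bernoulli (same height): P_lower − P_upper = ½ρ(v_upper² − v_lower²).
ΔP = ½·1.080·(85.96² − 69.13²) = 1409 Pa.

1409 Pa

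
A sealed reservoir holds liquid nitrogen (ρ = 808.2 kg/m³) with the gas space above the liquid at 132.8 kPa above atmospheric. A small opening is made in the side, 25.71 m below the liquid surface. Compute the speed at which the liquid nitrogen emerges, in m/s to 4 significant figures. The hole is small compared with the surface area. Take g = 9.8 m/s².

28.85 m/s

Take point 1 at the surface (v₁ ≈ 0) and point 2 at the hole (at atmospheric pressure). Bernoulli: P₁ + ρg h = P_atm + ½ρv₂².
With P₁ − P_atm = 132800 Pa, v₂ = √(2gh + 2ΔP/ρ) = √(2·9.8·25.71 + 2·132800/808.2) = 28.85 m/s.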